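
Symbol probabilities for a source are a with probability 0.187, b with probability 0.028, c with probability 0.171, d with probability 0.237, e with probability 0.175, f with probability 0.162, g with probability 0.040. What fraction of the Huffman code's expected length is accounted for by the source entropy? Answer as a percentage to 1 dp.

97.4%

Entropy H = −Σ p log₂ p ≈ 2.5759 bits.
Huffman merges: 7/250+1/25→17/250; 17/250+81/500→23/100; 171/1000+7/40→173/500; 187/1000+23/100→417/1000; 237/1000+173/500→583/1000; 417/1000+583/1000→1. L = 661/250 ≈ 2.6440.
Efficiency = H/L = 2.5759/2.6440 = 97.4%.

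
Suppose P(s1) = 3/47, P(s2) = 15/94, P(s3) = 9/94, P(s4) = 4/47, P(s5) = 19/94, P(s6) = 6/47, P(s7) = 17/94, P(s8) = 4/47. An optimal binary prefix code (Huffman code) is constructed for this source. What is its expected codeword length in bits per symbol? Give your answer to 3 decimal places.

Repeatedly combine the two least-probable nodes; the expected code length is the sum of the merged weights.
merge 3/47 + 4/47 → 7/47
merge 4/47 + 9/94 → 17/94
merge 6/47 + 7/47 → 13/47
merge 15/94 + 17/94 → 16/47
merge 17/94 + 19/94 → 18/47
merge 13/47 + 16/47 → 29/47
merge 18/47 + 29/47 → 1
L = 7/47 + 17/94 + 13/47 + 16/47 + 18/47 + 29/47 + 1 = 277/94 ≈ 2.947 bits/symbol.

2.947 bits/symbol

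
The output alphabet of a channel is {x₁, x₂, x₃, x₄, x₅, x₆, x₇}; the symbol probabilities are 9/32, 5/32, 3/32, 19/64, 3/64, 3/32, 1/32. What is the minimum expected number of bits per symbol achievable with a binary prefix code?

2.5 bits/symbol

Repeatedly combine the two least-probable nodes; the expected code length is the sum of the merged weights.
merge 1/32 + 3/64 → 5/64
merge 5/64 + 3/32 → 11/64
merge 3/32 + 5/32 → 1/4
merge 11/64 + 1/4 → 27/64
merge 9/32 + 19/64 → 37/64
merge 27/64 + 37/64 → 1
L = 5/64 + 11/64 + 1/4 + 27/64 + 37/64 + 1 = 5/2 = 2.5 bits/symbol.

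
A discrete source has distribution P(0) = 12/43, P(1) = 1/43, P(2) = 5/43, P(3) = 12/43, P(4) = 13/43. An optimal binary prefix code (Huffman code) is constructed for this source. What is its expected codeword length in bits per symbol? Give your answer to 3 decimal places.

2.140 bits/symbol

Repeatedly combine the two least-probable nodes; the expected code length is the sum of the merged weights.
merge 1/43 + 5/43 → 6/43
merge 6/43 + 12/43 → 18/43
merge 12/43 + 13/43 → 25/43
merge 18/43 + 25/43 → 1
L = 6/43 + 18/43 + 25/43 + 1 = 92/43 ≈ 2.140 bits/symbol.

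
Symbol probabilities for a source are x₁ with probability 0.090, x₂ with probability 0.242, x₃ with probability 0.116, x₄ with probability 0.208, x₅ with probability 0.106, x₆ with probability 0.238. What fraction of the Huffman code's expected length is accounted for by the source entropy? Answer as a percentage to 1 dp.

98.7%

Entropy H = −Σ p log₂ p ≈ 2.4758 bits.
Huffman merges: 9/100+53/500→49/250; 29/250+49/250→39/125; 26/125+119/500→223/500; 121/500+39/125→277/500; 223/500+277/500→1. L = 627/250 ≈ 2.5080.
Efficiency = H/L = 2.4758/2.5080 = 98.7%.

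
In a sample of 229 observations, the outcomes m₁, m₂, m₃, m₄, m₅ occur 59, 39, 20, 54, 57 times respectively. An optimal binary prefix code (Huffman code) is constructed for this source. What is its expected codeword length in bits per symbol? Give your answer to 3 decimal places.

Probabilities are the counts divided by 229.
Repeatedly combine the two least-probable nodes; the expected code length is the sum of the merged weights.
merge 20/229 + 39/229 → 59/229
merge 54/229 + 57/229 → 111/229
merge 59/229 + 59/229 → 118/229
merge 111/229 + 118/229 → 1
L = 59/229 + 111/229 + 118/229 + 1 = 517/229 ≈ 2.258 bits/symbol.

2.258 bits/symbol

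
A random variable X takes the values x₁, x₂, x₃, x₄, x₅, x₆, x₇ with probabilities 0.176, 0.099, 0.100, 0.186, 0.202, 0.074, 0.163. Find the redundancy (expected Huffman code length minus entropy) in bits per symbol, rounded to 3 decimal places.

Entropy H = −Σ p log₂ p ≈ 2.7256 bits.
Huffman merges: 37/500+99/1000→173/1000; 1/10+163/1000→263/1000; 173/1000+22/125→349/1000; 93/500+101/500→97/250; 263/1000+349/1000→153/250; 97/250+153/250→1. L = 557/200 ≈ 2.7850.
L − H = 2.7850 − 2.7256 = 0.059 bits.

0.059 bits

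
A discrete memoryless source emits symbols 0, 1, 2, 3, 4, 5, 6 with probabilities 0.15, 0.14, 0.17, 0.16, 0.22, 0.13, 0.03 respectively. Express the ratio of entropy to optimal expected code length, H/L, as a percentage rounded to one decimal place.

96.8%

Entropy H = −Σ p log₂ p ≈ 2.6802 bits.
Huffman merges: 3/100+13/100→4/25; 7/50+3/20→29/100; 4/25+4/25→8/25; 17/100+11/50→39/100; 29/100+8/25→61/100; 39/100+61/100→1. L = 277/100 ≈ 2.7700.
Efficiency = H/L = 2.6802/2.7700 = 96.8%.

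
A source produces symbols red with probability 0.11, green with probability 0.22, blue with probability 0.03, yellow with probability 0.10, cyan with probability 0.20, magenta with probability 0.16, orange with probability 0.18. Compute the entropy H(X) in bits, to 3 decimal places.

2.648 bits

H = −Σ pᵢ log₂ pᵢ.
−0.11·log₂(0.11) = 0.3503
−0.22·log₂(0.22) = 0.4806
−0.03·log₂(0.03) = 0.1518
−0.10·log₂(0.10) = 0.3322
−0.20·log₂(0.20) = 0.4644
−0.16·log₂(0.16) = 0.4230
−0.18·log₂(0.18) = 0.4453
Sum ≈ 2.6475 → 2.648 bits.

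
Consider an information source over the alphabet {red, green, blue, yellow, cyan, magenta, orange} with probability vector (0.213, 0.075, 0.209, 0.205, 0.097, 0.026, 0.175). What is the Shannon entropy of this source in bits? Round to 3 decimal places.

2.600 bits

H = −Σ pᵢ log₂ pᵢ.
−0.213·log₂(0.213) = 0.4752
−0.075·log₂(0.075) = 0.2803
−0.209·log₂(0.209) = 0.4720
−0.205·log₂(0.205) = 0.4687
−0.097·log₂(0.097) = 0.3265
−0.026·log₂(0.026) = 0.1369
−0.175·log₂(0.175) = 0.4401
Sum ≈ 2.5996 → 2.600 bits.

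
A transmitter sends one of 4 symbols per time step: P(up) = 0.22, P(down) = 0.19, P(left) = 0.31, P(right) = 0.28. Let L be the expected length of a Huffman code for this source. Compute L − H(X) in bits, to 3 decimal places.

0.026 bits

Entropy H = −Σ p log₂ p ≈ 1.9738 bits.
Huffman merges: 19/100+11/50→41/100; 7/25+31/100→59/100; 41/100+59/100→1. L = 2 ≈ 2.0000.
L − H = 2.0000 − 1.9738 = 0.026 bits.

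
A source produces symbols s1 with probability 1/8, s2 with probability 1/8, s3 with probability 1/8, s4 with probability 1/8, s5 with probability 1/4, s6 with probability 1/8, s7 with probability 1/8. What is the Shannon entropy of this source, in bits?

2.75 bits

Each probability is a power of 1/2, so log₂(1/p) is an integer.
H = Σ p·log₂(1/p) = 1/8·3 + 1/8·3 + 1/8·3 + 1/8·3 + 1/4·2 + 1/8·3 + 1/8·3 = 2.75 bits.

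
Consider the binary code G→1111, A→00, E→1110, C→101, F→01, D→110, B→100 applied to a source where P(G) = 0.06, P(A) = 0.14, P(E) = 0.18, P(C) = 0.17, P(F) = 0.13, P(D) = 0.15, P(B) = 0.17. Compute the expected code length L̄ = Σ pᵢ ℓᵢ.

L̄ = Σ pᵢ·ℓᵢ = 0.06·4 + 0.14·2 + 0.18·4 + 0.17·3 + 0.13·2 + 0.15·3 + 0.17·3 = 2.97 bits/symbol.

2.97 bits/symbol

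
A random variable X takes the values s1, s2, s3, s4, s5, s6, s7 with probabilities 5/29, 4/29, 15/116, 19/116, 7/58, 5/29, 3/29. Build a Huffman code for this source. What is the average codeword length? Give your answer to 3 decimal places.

2.828 bits/symbol

Repeatedly combine the two least-probable nodes; the expected code length is the sum of the merged weights.
merge 3/29 + 7/58 → 13/58
merge 15/116 + 4/29 → 31/116
merge 19/116 + 5/29 → 39/116
merge 5/29 + 13/58 → 23/58
merge 31/116 + 39/116 → 35/58
merge 23/58 + 35/58 → 1
L = 13/58 + 31/116 + 39/116 + 23/58 + 35/58 + 1 = 82/29 ≈ 2.828 bits/symbol.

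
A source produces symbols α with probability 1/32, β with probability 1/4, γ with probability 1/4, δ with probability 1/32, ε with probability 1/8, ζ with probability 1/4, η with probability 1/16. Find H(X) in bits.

2.4375 bits

Each probability is a power of 1/2, so log₂(1/p) is an integer.
H = Σ p·log₂(1/p) = 1/32·5 + 1/4·2 + 1/4·2 + 1/32·5 + 1/8·3 + 1/4·2 + 1/16·4 = 2.4375 bits.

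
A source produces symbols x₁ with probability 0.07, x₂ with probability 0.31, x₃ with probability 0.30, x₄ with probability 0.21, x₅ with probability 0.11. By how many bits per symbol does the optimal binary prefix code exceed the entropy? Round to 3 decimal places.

Entropy H = −Σ p log₂ p ≈ 2.1365 bits.
Huffman merges: 7/100+11/100→9/50; 9/50+21/100→39/100; 3/10+31/100→61/100; 39/100+61/100→1. L = 109/50 ≈ 2.1800.
L − H = 2.1800 − 2.1365 = 0.043 bits.

0.043 bits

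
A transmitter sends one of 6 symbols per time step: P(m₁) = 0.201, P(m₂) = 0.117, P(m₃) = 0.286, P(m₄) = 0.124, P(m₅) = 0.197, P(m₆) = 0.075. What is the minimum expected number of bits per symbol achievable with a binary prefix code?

2.508 bits/symbol

Repeatedly combine the two least-probable nodes; the expected code length is the sum of the merged weights.
merge 3/40 + 117/1000 → 24/125
merge 31/250 + 24/125 → 79/250
merge 197/1000 + 201/1000 → 199/500
merge 143/500 + 79/250 → 301/500
merge 199/500 + 301/500 → 1
L = 24/125 + 79/250 + 199/500 + 301/500 + 1 = 627/250 = 2.508 bits/symbol.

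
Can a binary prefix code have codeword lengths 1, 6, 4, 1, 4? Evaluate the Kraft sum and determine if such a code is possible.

With common denominator 2^6 = 64: Σ 2^(−ℓᵢ) = 32/64 + 1/64 + 4/64 + 32/64 + 4/64 = 73/64 = 1.140625.
Kraft's inequality requires Σ ≤ 1; here Σ = 1.140625 > 1, so no such prefix code exists.

1.140625; no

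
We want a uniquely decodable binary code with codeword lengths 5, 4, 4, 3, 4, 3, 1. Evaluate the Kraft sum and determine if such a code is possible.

With common denominator 2^5 = 32: Σ 2^(−ℓᵢ) = 1/32 + 2/32 + 2/32 + 4/32 + 2/32 + 4/32 + 16/32 = 31/32 = 0.96875.
Kraft's inequality requires Σ ≤ 1; here Σ = 0.96875 ≤ 1, so such a prefix code exists.

0.96875; yes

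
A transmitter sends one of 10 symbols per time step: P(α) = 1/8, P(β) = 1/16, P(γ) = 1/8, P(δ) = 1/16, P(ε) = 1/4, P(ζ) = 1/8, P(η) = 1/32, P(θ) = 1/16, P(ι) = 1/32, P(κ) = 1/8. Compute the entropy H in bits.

Each probability is a power of 1/2, so log₂(1/p) is an integer.
H = Σ p·log₂(1/p) = 1/8·3 + 1/16·4 + 1/8·3 + 1/16·4 + 1/4·2 + 1/8·3 + 1/32·5 + 1/16·4 + 1/32·5 + 1/8·3 = 3.0625 bits.

3.0625 bits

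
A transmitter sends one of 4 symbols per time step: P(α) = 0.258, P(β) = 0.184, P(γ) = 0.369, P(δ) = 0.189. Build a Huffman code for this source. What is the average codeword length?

2 bits/symbol

Repeatedly combine the two least-probable nodes; the expected code length is the sum of the merged weights.
merge 23/125 + 189/1000 → 373/1000
merge 129/500 + 369/1000 → 627/1000
merge 373/1000 + 627/1000 → 1
L = 373/1000 + 627/1000 + 1 = 2 bits/symbol.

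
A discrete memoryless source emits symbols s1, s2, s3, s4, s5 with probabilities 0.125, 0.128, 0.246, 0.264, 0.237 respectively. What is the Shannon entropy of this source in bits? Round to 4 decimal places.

H = −Σ pᵢ log₂ pᵢ.
−0.125·log₂(0.125) = 0.3750
−0.128·log₂(0.128) = 0.3796
−0.246·log₂(0.246) = 0.4977
−0.264·log₂(0.264) = 0.5072
−0.237·log₂(0.237) = 0.4923
Sum ≈ 2.2519 → 2.2519 bits.

2.2519 bits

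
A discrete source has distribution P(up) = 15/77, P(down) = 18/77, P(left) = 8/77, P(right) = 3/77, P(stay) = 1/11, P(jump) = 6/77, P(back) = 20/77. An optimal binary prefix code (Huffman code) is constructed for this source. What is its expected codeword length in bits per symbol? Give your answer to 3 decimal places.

Repeatedly combine the two least-probable nodes; the expected code length is the sum of the merged weights.
merge 3/77 + 6/77 → 9/77
merge 1/11 + 8/77 → 15/77
merge 9/77 + 15/77 → 24/77
merge 15/77 + 18/77 → 3/7
merge 20/77 + 24/77 → 4/7
merge 3/7 + 4/7 → 1
L = 9/77 + 15/77 + 24/77 + 3/7 + 4/7 + 1 = 202/77 ≈ 2.623 bits/symbol.

2.623 bits/symbol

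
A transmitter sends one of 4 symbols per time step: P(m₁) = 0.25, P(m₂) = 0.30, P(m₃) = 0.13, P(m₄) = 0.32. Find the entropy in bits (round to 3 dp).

H = −Σ pᵢ log₂ pᵢ.
−0.25·log₂(0.25) = 0.5000
−0.30·log₂(0.30) = 0.5211
−0.13·log₂(0.13) = 0.3826
−0.32·log₂(0.32) = 0.5260
Sum ≈ 1.9298 → 1.930 bits.

1.930 bits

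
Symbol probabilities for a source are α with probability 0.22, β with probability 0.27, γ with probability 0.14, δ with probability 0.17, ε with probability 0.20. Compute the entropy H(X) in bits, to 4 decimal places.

2.2867 bits

H = −Σ pᵢ log₂ pᵢ.
−0.22·log₂(0.22) = 0.4806
−0.27·log₂(0.27) = 0.5100
−0.14·log₂(0.14) = 0.3971
−0.17·log₂(0.17) = 0.4346
−0.20·log₂(0.20) = 0.4644
Sum ≈ 2.2867 → 2.2867 bits.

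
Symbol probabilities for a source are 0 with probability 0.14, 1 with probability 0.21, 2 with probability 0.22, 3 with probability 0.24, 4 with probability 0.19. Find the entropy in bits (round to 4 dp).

2.2999 bits

H = −Σ pᵢ log₂ pᵢ.
−0.14·log₂(0.14) = 0.3971
−0.21·log₂(0.21) = 0.4728
−0.22·log₂(0.22) = 0.4806
−0.24·log₂(0.24) = 0.4941
−0.19·log₂(0.19) = 0.4552
Sum ≈ 2.2999 → 2.2999 bits.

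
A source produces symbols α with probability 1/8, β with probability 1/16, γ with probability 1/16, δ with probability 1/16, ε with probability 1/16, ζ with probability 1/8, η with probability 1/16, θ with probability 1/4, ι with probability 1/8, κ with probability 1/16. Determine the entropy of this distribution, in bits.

3.125 bits

Each probability is a power of 1/2, so log₂(1/p) is an integer.
H = Σ p·log₂(1/p) = 1/8·3 + 1/16·4 + 1/16·4 + 1/16·4 + 1/16·4 + 1/8·3 + 1/16·4 + 1/4·2 + 1/8·3 + 1/16·4 = 3.125 bits.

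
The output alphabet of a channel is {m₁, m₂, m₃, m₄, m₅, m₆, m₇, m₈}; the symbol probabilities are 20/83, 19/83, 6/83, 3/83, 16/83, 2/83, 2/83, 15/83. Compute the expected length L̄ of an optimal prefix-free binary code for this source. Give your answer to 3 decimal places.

Repeatedly combine the two least-probable nodes; the expected code length is the sum of the merged weights.
merge 2/83 + 2/83 → 4/83
merge 3/83 + 4/83 → 7/83
merge 6/83 + 7/83 → 13/83
merge 13/83 + 15/83 → 28/83
merge 16/83 + 19/83 → 35/83
merge 20/83 + 28/83 → 48/83
merge 35/83 + 48/83 → 1
L = 4/83 + 7/83 + 13/83 + 28/83 + 35/83 + 48/83 + 1 = 218/83 ≈ 2.627 bits/symbol.

2.627 bits/symbol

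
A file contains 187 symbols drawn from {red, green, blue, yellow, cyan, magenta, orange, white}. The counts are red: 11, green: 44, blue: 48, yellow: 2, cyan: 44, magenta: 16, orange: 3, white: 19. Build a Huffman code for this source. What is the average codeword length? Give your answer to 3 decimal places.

2.556 bits/symbol

Probabilities are the counts divided by 187.
Repeatedly combine the two least-probable nodes; the expected code length is the sum of the merged weights.
merge 2/187 + 3/187 → 5/187
merge 5/187 + 1/17 → 16/187
merge 16/187 + 16/187 → 32/187
merge 19/187 + 32/187 → 3/11
merge 4/17 + 4/17 → 8/17
merge 48/187 + 3/11 → 9/17
merge 8/17 + 9/17 → 1
L = 5/187 + 16/187 + 32/187 + 3/11 + 8/17 + 9/17 + 1 = 478/187 ≈ 2.556 bits/symbol.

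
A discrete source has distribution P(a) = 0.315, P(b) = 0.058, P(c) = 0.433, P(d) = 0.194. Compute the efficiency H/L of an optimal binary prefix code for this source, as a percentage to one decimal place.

Entropy H = −Σ p log₂ p ≈ 1.7451 bits.
Huffman merges: 29/500+97/500→63/250; 63/250+63/200→567/1000; 433/1000+567/1000→1. L = 1819/1000 ≈ 1.8190.
Efficiency = H/L = 1.7451/1.8190 = 95.9%.

95.9%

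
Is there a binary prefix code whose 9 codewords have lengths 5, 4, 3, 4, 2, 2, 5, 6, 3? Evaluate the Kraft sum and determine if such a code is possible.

With common denominator 2^6 = 64: Σ 2^(−ℓᵢ) = 2/64 + 4/64 + 8/64 + 4/64 + 16/64 + 16/64 + 2/64 + 1/64 + 8/64 = 61/64 = 0.953125.
Kraft's inequality requires Σ ≤ 1; here Σ = 0.953125 ≤ 1, so such a prefix code exists.

0.953125; yes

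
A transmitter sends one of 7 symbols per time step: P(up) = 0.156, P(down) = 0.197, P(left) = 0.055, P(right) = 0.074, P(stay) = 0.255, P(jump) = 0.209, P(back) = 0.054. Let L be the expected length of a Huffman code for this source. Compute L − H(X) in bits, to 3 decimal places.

0.041 bits

Entropy H = −Σ p log₂ p ≈ 2.5901 bits.
Huffman merges: 27/500+11/200→109/1000; 37/500+109/1000→183/1000; 39/250+183/1000→339/1000; 197/1000+209/1000→203/500; 51/200+339/1000→297/500; 203/500+297/500→1. L = 2631/1000 ≈ 2.6310.
L − H = 2.6310 − 2.5901 = 0.041 bits.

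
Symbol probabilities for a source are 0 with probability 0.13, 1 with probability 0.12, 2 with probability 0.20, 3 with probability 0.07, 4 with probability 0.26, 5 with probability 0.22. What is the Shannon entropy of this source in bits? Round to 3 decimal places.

H = −Σ pᵢ log₂ pᵢ.
−0.13·log₂(0.13) = 0.3826
−0.12·log₂(0.12) = 0.3671
−0.20·log₂(0.20) = 0.4644
−0.07·log₂(0.07) = 0.2686
−0.26·log₂(0.26) = 0.5053
−0.22·log₂(0.22) = 0.4806
Sum ≈ 2.4685 → 2.469 bits.

2.469 bits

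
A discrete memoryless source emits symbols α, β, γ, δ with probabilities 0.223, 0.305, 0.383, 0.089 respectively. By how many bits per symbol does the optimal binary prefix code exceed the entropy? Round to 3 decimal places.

Entropy H = −Σ p log₂ p ≈ 1.8462 bits.
Huffman merges: 89/1000+223/1000→39/125; 61/200+39/125→617/1000; 383/1000+617/1000→1. L = 1929/1000 ≈ 1.9290.
L − H = 1.9290 − 1.8462 = 0.083 bits.

0.083 bits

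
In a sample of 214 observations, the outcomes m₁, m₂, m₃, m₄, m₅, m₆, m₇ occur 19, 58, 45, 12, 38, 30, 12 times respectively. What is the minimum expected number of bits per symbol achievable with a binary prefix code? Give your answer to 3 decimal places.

Probabilities are the counts divided by 214.
Repeatedly combine the two least-probable nodes; the expected code length is the sum of the merged weights.
merge 6/107 + 6/107 → 12/107
merge 19/214 + 12/107 → 43/214
merge 15/107 + 19/107 → 34/107
merge 43/214 + 45/214 → 44/107
merge 29/107 + 34/107 → 63/107
merge 44/107 + 63/107 → 1
L = 12/107 + 43/214 + 34/107 + 44/107 + 63/107 + 1 = 563/214 ≈ 2.631 bits/symbol.

2.631 bits/symbol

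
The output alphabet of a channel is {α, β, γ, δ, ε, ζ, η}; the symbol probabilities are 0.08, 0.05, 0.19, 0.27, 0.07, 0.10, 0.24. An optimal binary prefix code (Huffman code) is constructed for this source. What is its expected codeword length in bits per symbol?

2.6 bits/symbol

Repeatedly combine the two least-probable nodes; the expected code length is the sum of the merged weights.
merge 1/20 + 7/100 → 3/25
merge 2/25 + 1/10 → 9/50
merge 3/25 + 9/50 → 3/10
merge 19/100 + 6/25 → 43/100
merge 27/100 + 3/10 → 57/100
merge 43/100 + 57/100 → 1
L = 3/25 + 9/50 + 3/10 + 43/100 + 57/100 + 1 = 13/5 = 2.6 bits/symbol.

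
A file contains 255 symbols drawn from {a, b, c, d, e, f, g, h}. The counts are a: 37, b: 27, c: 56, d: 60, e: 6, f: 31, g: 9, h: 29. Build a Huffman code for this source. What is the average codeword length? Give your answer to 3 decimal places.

2.769 bits/symbol

Probabilities are the counts divided by 255.
Repeatedly combine the two least-probable nodes; the expected code length is the sum of the merged weights.
merge 2/85 + 3/85 → 1/17
merge 1/17 + 9/85 → 14/85
merge 29/255 + 31/255 → 4/17
merge 37/255 + 14/85 → 79/255
merge 56/255 + 4/17 → 116/255
merge 4/17 + 79/255 → 139/255
merge 116/255 + 139/255 → 1
L = 1/17 + 14/85 + 4/17 + 79/255 + 116/255 + 139/255 + 1 = 706/255 ≈ 2.769 bits/symbol.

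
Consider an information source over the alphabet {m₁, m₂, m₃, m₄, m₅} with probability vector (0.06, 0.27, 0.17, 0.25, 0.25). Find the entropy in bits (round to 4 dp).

2.1881 bits

H = −Σ pᵢ log₂ pᵢ.
−0.06·log₂(0.06) = 0.2435
−0.27·log₂(0.27) = 0.5100
−0.17·log₂(0.17) = 0.4346
−0.25·log₂(0.25) = 0.5000
−0.25·log₂(0.25) = 0.5000
Sum ≈ 2.1881 → 2.1881 bits.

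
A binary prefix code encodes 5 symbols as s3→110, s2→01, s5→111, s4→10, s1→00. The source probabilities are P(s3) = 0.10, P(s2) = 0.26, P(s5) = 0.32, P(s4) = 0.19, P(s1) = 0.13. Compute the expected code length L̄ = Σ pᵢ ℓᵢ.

L̄ = Σ pᵢ·ℓᵢ = 0.10·3 + 0.26·2 + 0.32·3 + 0.19·2 + 0.13·2 = 2.42 bits/symbol.

2.42 bits/symbol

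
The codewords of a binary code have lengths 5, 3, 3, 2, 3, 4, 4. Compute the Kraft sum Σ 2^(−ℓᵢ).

0.78125

With common denominator 2^5 = 32: Σ 2^(−ℓᵢ) = 1/32 + 4/32 + 4/32 + 8/32 + 4/32 + 2/32 + 2/32 = 25/32 = 0.78125.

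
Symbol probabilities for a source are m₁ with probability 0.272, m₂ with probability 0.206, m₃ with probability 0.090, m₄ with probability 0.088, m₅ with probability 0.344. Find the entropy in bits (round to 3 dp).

H = −Σ pᵢ log₂ pᵢ.
−0.272·log₂(0.272) = 0.5109
−0.206·log₂(0.206) = 0.4695
−0.090·log₂(0.090) = 0.3127
−0.088·log₂(0.088) = 0.3086
−0.344·log₂(0.344) = 0.5296
Sum ≈ 2.1312 → 2.131 bits.

2.131 bits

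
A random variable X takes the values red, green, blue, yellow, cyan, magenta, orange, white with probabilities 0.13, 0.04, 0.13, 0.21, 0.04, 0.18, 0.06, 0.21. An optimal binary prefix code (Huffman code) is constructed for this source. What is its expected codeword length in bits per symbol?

Repeatedly combine the two least-probable nodes; the expected code length is the sum of the merged weights.
merge 1/25 + 1/25 → 2/25
merge 3/50 + 2/25 → 7/50
merge 13/100 + 13/100 → 13/50
merge 7/50 + 9/50 → 8/25
merge 21/100 + 21/100 → 21/50
merge 13/50 + 8/25 → 29/50
merge 21/50 + 29/50 → 1
L = 2/25 + 7/50 + 13/50 + 8/25 + 21/50 + 29/50 + 1 = 14/5 = 2.8 bits/symbol.

2.8 bits/symbol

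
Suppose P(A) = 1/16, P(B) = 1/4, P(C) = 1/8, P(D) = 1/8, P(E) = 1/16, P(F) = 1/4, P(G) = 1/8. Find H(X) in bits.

Each probability is a power of 1/2, so log₂(1/p) is an integer.
H = Σ p·log₂(1/p) = 1/16·4 + 1/4·2 + 1/8·3 + 1/8·3 + 1/16·4 + 1/4·2 + 1/8·3 = 2.625 bits.

2.625 bits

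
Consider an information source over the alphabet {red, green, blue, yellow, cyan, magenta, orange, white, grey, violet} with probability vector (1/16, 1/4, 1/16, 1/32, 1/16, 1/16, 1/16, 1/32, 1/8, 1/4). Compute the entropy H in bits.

2.9375 bits

Each probability is a power of 1/2, so log₂(1/p) is an integer.
H = Σ p·log₂(1/p) = 1/16·4 + 1/4·2 + 1/16·4 + 1/32·5 + 1/16·4 + 1/16·4 + 1/16·4 + 1/32·5 + 1/8·3 + 1/4·2 = 2.9375 bits.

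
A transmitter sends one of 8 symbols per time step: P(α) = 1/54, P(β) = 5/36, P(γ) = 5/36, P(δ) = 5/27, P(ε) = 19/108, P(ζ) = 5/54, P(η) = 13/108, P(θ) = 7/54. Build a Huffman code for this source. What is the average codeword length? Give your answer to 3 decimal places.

Repeatedly combine the two least-probable nodes; the expected code length is the sum of the merged weights.
merge 1/54 + 5/54 → 1/9
merge 1/9 + 13/108 → 25/108
merge 7/54 + 5/36 → 29/108
merge 5/36 + 19/108 → 17/54
merge 5/27 + 25/108 → 5/12
merge 29/108 + 17/54 → 7/12
merge 5/12 + 7/12 → 1
L = 1/9 + 25/108 + 29/108 + 17/54 + 5/12 + 7/12 + 1 = 79/27 ≈ 2.926 bits/symbol.

2.926 bits/symbol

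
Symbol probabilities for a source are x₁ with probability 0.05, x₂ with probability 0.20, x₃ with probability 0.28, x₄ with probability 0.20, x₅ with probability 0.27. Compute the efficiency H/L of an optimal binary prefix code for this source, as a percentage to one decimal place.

96.4%

Entropy H = −Σ p log₂ p ≈ 2.1691 bits.
Huffman merges: 1/20+1/5→1/4; 1/5+1/4→9/20; 27/100+7/25→11/20; 9/20+11/20→1. L = 9/4 ≈ 2.2500.
Efficiency = H/L = 2.1691/2.2500 = 96.4%.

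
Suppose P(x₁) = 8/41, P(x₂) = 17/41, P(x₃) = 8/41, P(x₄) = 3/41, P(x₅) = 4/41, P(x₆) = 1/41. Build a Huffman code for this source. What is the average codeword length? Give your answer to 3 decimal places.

Repeatedly combine the two least-probable nodes; the expected code length is the sum of the merged weights.
merge 1/41 + 3/41 → 4/41
merge 4/41 + 4/41 → 8/41
merge 8/41 + 8/41 → 16/41
merge 8/41 + 16/41 → 24/41
merge 17/41 + 24/41 → 1
L = 4/41 + 8/41 + 16/41 + 24/41 + 1 = 93/41 ≈ 2.268 bits/symbol.

2.268 bits/symbol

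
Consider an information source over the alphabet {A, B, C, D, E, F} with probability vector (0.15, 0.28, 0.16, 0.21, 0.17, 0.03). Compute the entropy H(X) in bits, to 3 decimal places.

2.407 bits

H = −Σ pᵢ log₂ pᵢ.
−0.15·log₂(0.15) = 0.4105
−0.28·log₂(0.28) = 0.5142
−0.16·log₂(0.16) = 0.4230
−0.21·log₂(0.21) = 0.4728
−0.17·log₂(0.17) = 0.4346
−0.03·log₂(0.03) = 0.1518
Sum ≈ 2.4070 → 2.407 bits.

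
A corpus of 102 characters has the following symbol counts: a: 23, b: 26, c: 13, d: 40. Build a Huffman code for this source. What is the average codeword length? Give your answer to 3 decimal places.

Probabilities are the counts divided by 102.
Repeatedly combine the two least-probable nodes; the expected code length is the sum of the merged weights.
merge 13/102 + 23/102 → 6/17
merge 13/51 + 6/17 → 31/51
merge 20/51 + 31/51 → 1
L = 6/17 + 31/51 + 1 = 100/51 ≈ 1.961 bits/symbol.

1.961 bits/symbol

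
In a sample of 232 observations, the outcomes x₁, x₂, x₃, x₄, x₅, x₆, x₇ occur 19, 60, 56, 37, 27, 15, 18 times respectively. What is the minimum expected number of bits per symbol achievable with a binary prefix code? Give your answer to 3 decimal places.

Probabilities are the counts divided by 232.
Repeatedly combine the two least-probable nodes; the expected code length is the sum of the merged weights.
merge 15/232 + 9/116 → 33/232
merge 19/232 + 27/232 → 23/116
merge 33/232 + 37/232 → 35/116
merge 23/116 + 7/29 → 51/116
merge 15/58 + 35/116 → 65/116
merge 51/116 + 65/116 → 1
L = 33/232 + 23/116 + 35/116 + 51/116 + 65/116 + 1 = 613/232 ≈ 2.642 bits/symbol.

2.642 bits/symbol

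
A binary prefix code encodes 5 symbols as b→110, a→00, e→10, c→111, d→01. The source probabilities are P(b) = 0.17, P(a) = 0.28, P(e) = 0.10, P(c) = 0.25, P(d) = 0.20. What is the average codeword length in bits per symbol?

L̄ = Σ pᵢ·ℓᵢ = 0.17·3 + 0.28·2 + 0.10·2 + 0.25·3 + 0.20·2 = 2.42 bits/symbol.

2.42 bits/symbol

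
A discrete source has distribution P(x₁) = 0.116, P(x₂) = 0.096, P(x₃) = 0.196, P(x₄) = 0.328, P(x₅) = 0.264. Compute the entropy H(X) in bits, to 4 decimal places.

H = −Σ pᵢ log₂ pᵢ.
−0.116·log₂(0.116) = 0.3605
−0.096·log₂(0.096) = 0.3246
−0.196·log₂(0.196) = 0.4608
−0.328·log₂(0.328) = 0.5275
−0.264·log₂(0.264) = 0.5072
Sum ≈ 2.1806 → 2.1806 bits.

2.1806 bits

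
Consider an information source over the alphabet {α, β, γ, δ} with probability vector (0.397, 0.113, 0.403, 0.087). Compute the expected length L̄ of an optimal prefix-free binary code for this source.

Repeatedly combine the two least-probable nodes; the expected code length is the sum of the merged weights.
merge 87/1000 + 113/1000 → 1/5
merge 1/5 + 397/1000 → 597/1000
merge 403/1000 + 597/1000 → 1
L = 1/5 + 597/1000 + 1 = 1797/1000 = 1.797 bits/symbol.

1.797 bits/symbol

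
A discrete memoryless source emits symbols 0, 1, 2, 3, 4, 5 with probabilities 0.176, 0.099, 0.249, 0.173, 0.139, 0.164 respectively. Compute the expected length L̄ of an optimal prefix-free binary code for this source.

2.575 bits/symbol

Repeatedly combine the two least-probable nodes; the expected code length is the sum of the merged weights.
merge 99/1000 + 139/1000 → 119/500
merge 41/250 + 173/1000 → 337/1000
merge 22/125 + 119/500 → 207/500
merge 249/1000 + 337/1000 → 293/500
merge 207/500 + 293/500 → 1
L = 119/500 + 337/1000 + 207/500 + 293/500 + 1 = 103/40 = 2.575 bits/symbol.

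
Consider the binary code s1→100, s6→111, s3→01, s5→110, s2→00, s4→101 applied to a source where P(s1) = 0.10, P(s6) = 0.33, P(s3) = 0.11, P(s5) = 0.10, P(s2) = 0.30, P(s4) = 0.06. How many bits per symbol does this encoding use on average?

L̄ = Σ pᵢ·ℓᵢ = 0.10·3 + 0.33·3 + 0.11·2 + 0.10·3 + 0.30·2 + 0.06·3 = 2.59 bits/symbol.

2.59 bits/symbol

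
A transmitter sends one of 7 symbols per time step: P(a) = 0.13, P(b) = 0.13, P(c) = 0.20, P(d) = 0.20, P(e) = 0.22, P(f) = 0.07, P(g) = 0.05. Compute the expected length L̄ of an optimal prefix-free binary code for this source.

2.7 bits/symbol

Repeatedly combine the two least-probable nodes; the expected code length is the sum of the merged weights.
merge 1/20 + 7/100 → 3/25
merge 3/25 + 13/100 → 1/4
merge 13/100 + 1/5 → 33/100
merge 1/5 + 11/50 → 21/50
merge 1/4 + 33/100 → 29/50
merge 21/50 + 29/50 → 1
L = 3/25 + 1/4 + 33/100 + 21/50 + 29/50 + 1 = 27/10 = 2.7 bits/symbol.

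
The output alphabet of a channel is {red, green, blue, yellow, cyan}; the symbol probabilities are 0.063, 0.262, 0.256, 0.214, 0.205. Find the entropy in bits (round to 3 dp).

H = −Σ pᵢ log₂ pᵢ.
−0.063·log₂(0.063) = 0.2513
−0.262·log₂(0.262) = 0.5063
−0.256·log₂(0.256) = 0.5032
−0.214·log₂(0.214) = 0.4760
−0.205·log₂(0.205) = 0.4687
Sum ≈ 2.2055 → 2.205 bits.

2.205 bits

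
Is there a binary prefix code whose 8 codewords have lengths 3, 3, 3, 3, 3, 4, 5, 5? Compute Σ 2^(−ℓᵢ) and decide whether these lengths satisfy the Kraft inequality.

0.75; yes

With common denominator 2^5 = 32: Σ 2^(−ℓᵢ) = 4/32 + 4/32 + 4/32 + 4/32 + 4/32 + 2/32 + 1/32 + 1/32 = 24/32 = 0.75.
Kraft's inequality requires Σ ≤ 1; here Σ = 0.75 ≤ 1, so such a prefix code exists.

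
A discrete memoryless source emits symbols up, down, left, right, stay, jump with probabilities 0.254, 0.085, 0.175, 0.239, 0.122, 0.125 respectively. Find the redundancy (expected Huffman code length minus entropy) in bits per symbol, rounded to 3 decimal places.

0.024 bits

Entropy H = −Σ p log₂ p ≈ 2.4833 bits.
Huffman merges: 17/200+61/500→207/1000; 1/8+7/40→3/10; 207/1000+239/1000→223/500; 127/500+3/10→277/500; 223/500+277/500→1. L = 2507/1000 ≈ 2.5070.
L − H = 2.5070 − 2.4833 = 0.024 bits.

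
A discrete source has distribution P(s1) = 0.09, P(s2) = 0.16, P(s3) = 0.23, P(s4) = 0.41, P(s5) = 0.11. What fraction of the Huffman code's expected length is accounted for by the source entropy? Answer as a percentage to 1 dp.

Entropy H = −Σ p log₂ p ≈ 2.1010 bits.
Huffman merges: 9/100+11/100→1/5; 4/25+1/5→9/25; 23/100+9/25→59/100; 41/100+59/100→1. L = 43/20 ≈ 2.1500.
Efficiency = H/L = 2.1010/2.1500 = 97.7%.

97.7%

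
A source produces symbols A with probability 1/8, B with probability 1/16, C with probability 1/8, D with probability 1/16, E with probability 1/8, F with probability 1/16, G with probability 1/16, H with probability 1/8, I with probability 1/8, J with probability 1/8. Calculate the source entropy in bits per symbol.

Each probability is a power of 1/2, so log₂(1/p) is an integer.
H = Σ p·log₂(1/p) = 1/8·3 + 1/16·4 + 1/8·3 + 1/16·4 + 1/8·3 + 1/16·4 + 1/16·4 + 1/8·3 + 1/8·3 + 1/8·3 = 3.25 bits.

3.25 bits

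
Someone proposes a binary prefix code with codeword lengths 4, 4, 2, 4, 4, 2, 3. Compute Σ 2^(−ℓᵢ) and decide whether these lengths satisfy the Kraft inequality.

With common denominator 2^4 = 16: Σ 2^(−ℓᵢ) = 1/16 + 1/16 + 4/16 + 1/16 + 1/16 + 4/16 + 2/16 = 14/16 = 0.875.
Kraft's inequality requires Σ ≤ 1; here Σ = 0.875 ≤ 1, so such a prefix code exists.

0.875; yes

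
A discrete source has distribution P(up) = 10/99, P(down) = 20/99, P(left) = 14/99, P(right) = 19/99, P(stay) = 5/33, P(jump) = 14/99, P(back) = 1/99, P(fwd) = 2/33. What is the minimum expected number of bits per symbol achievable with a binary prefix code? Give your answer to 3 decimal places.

Repeatedly combine the two least-probable nodes; the expected code length is the sum of the merged weights.
merge 1/99 + 2/33 → 7/99
merge 7/99 + 10/99 → 17/99
merge 14/99 + 14/99 → 28/99
merge 5/33 + 17/99 → 32/99
merge 19/99 + 20/99 → 13/33
merge 28/99 + 32/99 → 20/33
merge 13/33 + 20/33 → 1
L = 7/99 + 17/99 + 28/99 + 32/99 + 13/33 + 20/33 + 1 = 94/33 ≈ 2.848 bits/symbol.

2.848 bits/symbol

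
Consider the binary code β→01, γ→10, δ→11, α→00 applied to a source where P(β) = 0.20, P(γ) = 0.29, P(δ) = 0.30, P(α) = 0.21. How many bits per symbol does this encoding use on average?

2 bits/symbol

L̄ = Σ pᵢ·ℓᵢ = 0.20·2 + 0.29·2 + 0.30·2 + 0.21·2 = 2 bits/symbol.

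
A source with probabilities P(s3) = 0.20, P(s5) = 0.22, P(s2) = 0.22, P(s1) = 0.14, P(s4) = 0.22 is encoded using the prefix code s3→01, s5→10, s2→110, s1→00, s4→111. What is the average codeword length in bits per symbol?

2.44 bits/symbol

L̄ = Σ pᵢ·ℓᵢ = 0.20·2 + 0.22·2 + 0.22·3 + 0.14·2 + 0.22·3 = 2.44 bits/symbol.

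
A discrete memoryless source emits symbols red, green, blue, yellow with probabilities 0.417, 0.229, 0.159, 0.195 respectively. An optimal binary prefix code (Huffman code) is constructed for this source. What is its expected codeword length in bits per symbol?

1.937 bits/symbol

Repeatedly combine the two least-probable nodes; the expected code length is the sum of the merged weights.
merge 159/1000 + 39/200 → 177/500
merge 229/1000 + 177/500 → 583/1000
merge 417/1000 + 583/1000 → 1
L = 177/500 + 583/1000 + 1 = 1937/1000 = 1.937 bits/symbol.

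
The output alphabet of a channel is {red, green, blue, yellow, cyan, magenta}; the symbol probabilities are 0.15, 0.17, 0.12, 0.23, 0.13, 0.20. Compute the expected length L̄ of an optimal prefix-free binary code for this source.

Repeatedly combine the two least-probable nodes; the expected code length is the sum of the merged weights.
merge 3/25 + 13/100 → 1/4
merge 3/20 + 17/100 → 8/25
merge 1/5 + 23/100 → 43/100
merge 1/4 + 8/25 → 57/100
merge 43/100 + 57/100 → 1
L = 1/4 + 8/25 + 43/100 + 57/100 + 1 = 257/100 = 2.57 bits/symbol.

2.57 bits/symbol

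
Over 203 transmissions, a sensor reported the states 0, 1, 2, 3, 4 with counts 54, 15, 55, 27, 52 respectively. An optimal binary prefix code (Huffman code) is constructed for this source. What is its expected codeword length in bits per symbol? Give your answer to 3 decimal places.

2.207 bits/symbol

Probabilities are the counts divided by 203.
Repeatedly combine the two least-probable nodes; the expected code length is the sum of the merged weights.
merge 15/203 + 27/203 → 6/29
merge 6/29 + 52/203 → 94/203
merge 54/203 + 55/203 → 109/203
merge 94/203 + 109/203 → 1
L = 6/29 + 94/203 + 109/203 + 1 = 64/29 ≈ 2.207 bits/symbol.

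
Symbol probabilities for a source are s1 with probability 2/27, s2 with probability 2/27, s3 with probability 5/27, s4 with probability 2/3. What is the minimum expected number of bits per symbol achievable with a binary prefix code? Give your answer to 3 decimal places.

1.481 bits/symbol

Repeatedly combine the two least-probable nodes; the expected code length is the sum of the merged weights.
merge 2/27 + 2/27 → 4/27
merge 4/27 + 5/27 → 1/3
merge 1/3 + 2/3 → 1
L = 4/27 + 1/3 + 1 = 40/27 ≈ 1.481 bits/symbol.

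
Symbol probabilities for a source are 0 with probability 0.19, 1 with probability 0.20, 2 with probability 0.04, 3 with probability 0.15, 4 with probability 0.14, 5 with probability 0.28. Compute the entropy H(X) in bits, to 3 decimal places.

2.427 bits

H = −Σ pᵢ log₂ pᵢ.
−0.19·log₂(0.19) = 0.4552
−0.20·log₂(0.20) = 0.4644
−0.04·log₂(0.04) = 0.1858
−0.15·log₂(0.15) = 0.4105
−0.14·log₂(0.14) = 0.3971
−0.28·log₂(0.28) = 0.5142
Sum ≈ 2.4272 → 2.427 bits.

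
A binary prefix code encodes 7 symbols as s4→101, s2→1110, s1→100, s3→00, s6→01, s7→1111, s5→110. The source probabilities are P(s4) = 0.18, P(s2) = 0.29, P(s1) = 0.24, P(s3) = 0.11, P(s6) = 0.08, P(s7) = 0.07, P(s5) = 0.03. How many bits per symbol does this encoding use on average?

3.17 bits/symbol

L̄ = Σ pᵢ·ℓᵢ = 0.18·3 + 0.29·4 + 0.24·3 + 0.11·2 + 0.08·2 + 0.07·4 + 0.03·3 = 3.17 bits/symbol.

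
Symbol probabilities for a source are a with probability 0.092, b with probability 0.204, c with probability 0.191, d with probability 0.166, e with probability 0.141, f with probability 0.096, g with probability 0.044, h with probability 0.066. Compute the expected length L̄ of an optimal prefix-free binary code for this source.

2.903 bits/symbol

Repeatedly combine the two least-probable nodes; the expected code length is the sum of the merged weights.
merge 11/250 + 33/500 → 11/100
merge 23/250 + 12/125 → 47/250
merge 11/100 + 141/1000 → 251/1000
merge 83/500 + 47/250 → 177/500
merge 191/1000 + 51/250 → 79/200
merge 251/1000 + 177/500 → 121/200
merge 79/200 + 121/200 → 1
L = 11/100 + 47/250 + 251/1000 + 177/500 + 79/200 + 121/200 + 1 = 2903/1000 = 2.903 bits/symbol.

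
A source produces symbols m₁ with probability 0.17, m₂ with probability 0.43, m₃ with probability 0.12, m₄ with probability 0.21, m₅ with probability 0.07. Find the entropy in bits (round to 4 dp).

H = −Σ pᵢ log₂ pᵢ.
−0.17·log₂(0.17) = 0.4346
−0.43·log₂(0.43) = 0.5236
−0.12·log₂(0.12) = 0.3671
−0.21·log₂(0.21) = 0.4728
−0.07·log₂(0.07) = 0.2686
Sum ≈ 2.0666 → 2.0666 bits.

2.0666 bits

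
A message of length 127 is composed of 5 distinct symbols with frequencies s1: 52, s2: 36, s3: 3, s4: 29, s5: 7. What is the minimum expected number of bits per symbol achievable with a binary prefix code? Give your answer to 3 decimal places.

Probabilities are the counts divided by 127.
Repeatedly combine the two least-probable nodes; the expected code length is the sum of the merged weights.
merge 3/127 + 7/127 → 10/127
merge 10/127 + 29/127 → 39/127
merge 36/127 + 39/127 → 75/127
merge 52/127 + 75/127 → 1
L = 10/127 + 39/127 + 75/127 + 1 = 251/127 ≈ 1.976 bits/symbol.

1.976 bits/symbol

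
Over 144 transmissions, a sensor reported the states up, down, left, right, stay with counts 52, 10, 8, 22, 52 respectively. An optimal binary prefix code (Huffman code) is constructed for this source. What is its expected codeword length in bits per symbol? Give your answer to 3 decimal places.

2.042 bits/symbol

Probabilities are the counts divided by 144.
Repeatedly combine the two least-probable nodes; the expected code length is the sum of the merged weights.
merge 1/18 + 5/72 → 1/8
merge 1/8 + 11/72 → 5/18
merge 5/18 + 13/36 → 23/36
merge 13/36 + 23/36 → 1
L = 1/8 + 5/18 + 23/36 + 1 = 49/24 ≈ 2.042 bits/symbol.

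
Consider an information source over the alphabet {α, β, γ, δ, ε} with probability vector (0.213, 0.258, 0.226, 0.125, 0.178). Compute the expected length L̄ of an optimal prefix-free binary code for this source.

Repeatedly combine the two least-probable nodes; the expected code length is the sum of the merged weights.
merge 1/8 + 89/500 → 303/1000
merge 213/1000 + 113/500 → 439/1000
merge 129/500 + 303/1000 → 561/1000
merge 439/1000 + 561/1000 → 1
L = 303/1000 + 439/1000 + 561/1000 + 1 = 2303/1000 = 2.303 bits/symbol.

2.303 bits/symbol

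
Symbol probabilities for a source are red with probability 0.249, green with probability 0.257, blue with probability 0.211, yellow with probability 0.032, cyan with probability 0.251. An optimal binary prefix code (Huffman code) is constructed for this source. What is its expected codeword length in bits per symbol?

Repeatedly combine the two least-probable nodes; the expected code length is the sum of the merged weights.
merge 4/125 + 211/1000 → 243/1000
merge 243/1000 + 249/1000 → 123/250
merge 251/1000 + 257/1000 → 127/250
merge 123/250 + 127/250 → 1
L = 243/1000 + 123/250 + 127/250 + 1 = 2243/1000 = 2.243 bits/symbol.

2.243 bits/symbol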